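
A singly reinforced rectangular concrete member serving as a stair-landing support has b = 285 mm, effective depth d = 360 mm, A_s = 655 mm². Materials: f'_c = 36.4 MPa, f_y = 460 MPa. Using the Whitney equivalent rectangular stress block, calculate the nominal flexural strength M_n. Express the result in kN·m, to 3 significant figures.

M_n ≈ 103 kN·m

T = A_s f_y = 655 × 460 = 301300 N = 301.3 kN.
From C = T: a = T/(0.85 f'_c b) = 301300/(0.85 × 36.4 × 285) = 34.17 mm.
M_n = T(d − a/2) = 301.3 kN × (360 − 17.085) mm = 103.32 kN·m.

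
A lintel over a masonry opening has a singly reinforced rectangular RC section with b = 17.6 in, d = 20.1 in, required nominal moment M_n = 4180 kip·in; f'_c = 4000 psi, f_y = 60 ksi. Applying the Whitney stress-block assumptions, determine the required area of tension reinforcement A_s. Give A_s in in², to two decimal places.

From M_n = 0.85 f'_c a b (d − a/2):
a = d − √(d² − 2M_n/(0.85 f'_c b)) = 20.1 − √(20.1² − 2 × 4180/(0.85 × 4 × 17.6)) = 3.843 in.
A_s = 0.85 f'_c a b / f_y = 0.85 × 4 × 3.843 × 17.6 / 60 = 3.833 in².

A_s ≈ 3.83 in²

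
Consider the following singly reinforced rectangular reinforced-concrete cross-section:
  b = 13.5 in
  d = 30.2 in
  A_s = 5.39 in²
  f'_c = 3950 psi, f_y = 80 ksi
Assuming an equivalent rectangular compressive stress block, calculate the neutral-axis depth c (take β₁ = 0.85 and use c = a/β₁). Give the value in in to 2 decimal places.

c ≈ 11.19 in

T = A_s f_y = 5.39 × 80 = 431.2 kips.
a = T/(0.85 f'_c b) = 431.2/(0.85 × 3.95 × 13.5) = 9.5133 in.
With β₁ = 0.85, c = a/β₁ = 9.5133/0.85 = 11.19 in.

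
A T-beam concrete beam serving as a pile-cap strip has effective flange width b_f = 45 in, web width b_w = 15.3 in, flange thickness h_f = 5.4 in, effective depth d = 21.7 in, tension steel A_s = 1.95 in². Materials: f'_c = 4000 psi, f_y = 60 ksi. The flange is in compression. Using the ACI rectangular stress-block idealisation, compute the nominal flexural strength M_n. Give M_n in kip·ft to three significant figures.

M_n ≈ 208 kip·ft

Tension: T = A_s f_y = 1.95 × 60 = 117 kips.
Try a within the flange: a = T/(0.85 f'_c b_f) = 117/(0.85 × 4 × 45) = 0.765 in.
Since a = 0.765 ≤ h_f = 5.4 in, the stress block lies entirely in the flange; analyse as a rectangular beam of width b_f.
M_n = T(d − a/2) = 117 × (21.7 − 0.3825) = 2494.1 kip·in.
M_n = 2494.1/12 = 207.84 kip·ft.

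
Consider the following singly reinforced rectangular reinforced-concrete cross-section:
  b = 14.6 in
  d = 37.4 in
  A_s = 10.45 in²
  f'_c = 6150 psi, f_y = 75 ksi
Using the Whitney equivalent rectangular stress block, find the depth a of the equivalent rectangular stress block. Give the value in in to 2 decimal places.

a ≈ 10.27 in

T = A_s f_y = 10.45 × 75 = 783.75 kips.
a = T/(0.85 f'_c b) = 783.75/(0.85 × 6.15 × 14.6) = 10.27 in.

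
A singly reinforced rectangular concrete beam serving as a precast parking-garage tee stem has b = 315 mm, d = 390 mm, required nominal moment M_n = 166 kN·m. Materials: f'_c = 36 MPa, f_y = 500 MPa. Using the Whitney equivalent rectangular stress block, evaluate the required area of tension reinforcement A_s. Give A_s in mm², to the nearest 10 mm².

A_s ≈ 910 mm²

With M_n = 0.85 f'_c a b (d − a/2), solve the quadratic for a:
a = d − √(d² − 2M_n/(0.85 f'_c b)) = 390 − √(390² − 2 × 166×10⁶/(0.85 × 36 × 315)) = 46.99 mm.
A_s = 0.85 f'_c a b / f_y = 0.85 × 36 × 46.99 × 315 / 500 = 905.9 mm².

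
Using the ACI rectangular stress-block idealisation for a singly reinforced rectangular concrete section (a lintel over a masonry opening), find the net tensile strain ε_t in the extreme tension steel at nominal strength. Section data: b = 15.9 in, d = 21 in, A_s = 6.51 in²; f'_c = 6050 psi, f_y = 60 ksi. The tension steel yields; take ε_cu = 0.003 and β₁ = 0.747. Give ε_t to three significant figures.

ε_t ≈ 0.00685

a = A_s f_y/(0.85 f'_c b) = 4.777 in.
β₁ = 0.747, so c = a/β₁ = 4.777/0.747 = 6.395 in.
From the linear strain diagram with ε_cu = 0.003: ε_t = 0.003 (d − c)/c = 0.003 × (21 − 6.395)/6.395 = 0.00685.
Since ε_t ≥ 0.005, the section is tension-controlled.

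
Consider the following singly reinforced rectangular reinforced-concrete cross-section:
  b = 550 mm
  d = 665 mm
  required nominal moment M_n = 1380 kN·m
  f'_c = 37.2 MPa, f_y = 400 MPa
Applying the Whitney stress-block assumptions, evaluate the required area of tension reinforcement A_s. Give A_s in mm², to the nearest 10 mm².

With M_n = 0.85 f'_c a b (d − a/2), solve the quadratic for a:
a = d − √(d² − 2M_n/(0.85 f'_c b)) = 665 − √(665² − 2 × 1380×10⁶/(0.85 × 37.2 × 550)) = 132.53 mm.
A_s = 0.85 f'_c a b / f_y = 0.85 × 37.2 × 132.53 × 550 / 400 = 5762.1 mm².

A_s ≈ 5760 mm²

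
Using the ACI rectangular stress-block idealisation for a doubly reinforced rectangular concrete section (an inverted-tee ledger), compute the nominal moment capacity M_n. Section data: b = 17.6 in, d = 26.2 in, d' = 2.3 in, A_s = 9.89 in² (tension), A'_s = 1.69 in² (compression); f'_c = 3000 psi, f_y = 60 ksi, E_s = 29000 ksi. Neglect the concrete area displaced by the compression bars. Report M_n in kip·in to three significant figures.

M_n ≈ 12600 kip·in

Assume both steels yield.
a = (A_s − A'_s) f_y/(0.85 f'_c b) = (9.89 − 1.69) × 60/(0.85 × 3 × 17.6) = 10.963 in.
c = a/β₁ = 10.963/0.85 = 12.898 in; ε'_s = 0.003(c − d')/c = 0.0025 ≥ ε_y = 0.0021, so the compression steel yields.
M_n = (A_s − A'_s) f_y (d − a/2) + A'_s f_y (d − d') = 492 × (26.2 − 5.4815) + 101.4 × (26.2 − 2.3) = 10193.5 + 2423.5 = 12617.0 kip·in.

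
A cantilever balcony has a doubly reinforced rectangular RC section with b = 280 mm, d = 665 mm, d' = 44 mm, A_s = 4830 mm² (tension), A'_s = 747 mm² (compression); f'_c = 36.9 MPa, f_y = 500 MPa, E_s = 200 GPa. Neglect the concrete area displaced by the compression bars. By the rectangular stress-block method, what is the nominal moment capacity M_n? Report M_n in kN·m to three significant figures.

Assume both tension and compression steel yield.
Net tension couple steel: A_s − A'_s = 4083 mm².
a = (A_s − A'_s) f_y / (0.85 f'_c b) = 2041500/(0.85 × 36.9 × 280) = 232.46 mm.
c = a/β₁ = 232.46/0.786 = 295.75 mm; ε'_s = 0.003(c − d')/c = 0.0026 ≥ f_y/E_s = 0.0025, so compression steel does yield.
M_n = (A_s − A'_s) f_y (d − a/2) + A'_s f_y (d − d') = [2041500 × (665 − 116.23) + 373500 × (665 − 44)] × 10⁻⁶ = 1120.31 + 231.94 = 1352.25 kN·m.

M_n ≈ 1350 kN·m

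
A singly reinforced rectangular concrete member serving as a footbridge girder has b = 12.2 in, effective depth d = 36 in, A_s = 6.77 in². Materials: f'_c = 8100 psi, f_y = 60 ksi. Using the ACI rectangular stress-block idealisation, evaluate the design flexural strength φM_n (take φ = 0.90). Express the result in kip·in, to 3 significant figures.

φM_n ≈ 12300 kip·in

T = A_s f_y = 6.77 × 60 = 406.2 kips.
a = T/(0.85 f'_c b) = 406.2/(0.85 × 8.1 × 12.2) = 4.836 in.
M_n = T(d − a/2) = 406.2 × (36 − 2.418) = 13641.0 kip·in.
φM_n = 0.90 × 13641.0 = 12276.9 kip·in.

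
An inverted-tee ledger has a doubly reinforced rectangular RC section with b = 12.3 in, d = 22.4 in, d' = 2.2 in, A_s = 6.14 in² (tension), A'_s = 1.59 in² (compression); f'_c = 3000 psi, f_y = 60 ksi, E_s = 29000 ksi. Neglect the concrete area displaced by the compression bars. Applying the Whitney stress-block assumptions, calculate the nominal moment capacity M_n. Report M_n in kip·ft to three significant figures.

Assume both steels yield.
a = (A_s − A'_s) f_y/(0.85 f'_c b) = (6.14 − 1.59) × 60/(0.85 × 3 × 12.3) = 8.704 in.
c = a/β₁ = 8.704/0.85 = 10.240 in; ε'_s = 0.003(c − d')/c = 0.0024 ≥ ε_y = 0.0021, so the compression steel yields.
M_n = (A_s − A'_s) f_y (d − a/2) + A'_s f_y (d − d') = 273 × (22.4 − 4.352) + 95.4 × (22.4 − 2.2) = 4927.1 + 1927.1 = 6854.2 kip·in = 6854.2/12 = 571.18 kip·ft.

M_n ≈ 571 kip·ft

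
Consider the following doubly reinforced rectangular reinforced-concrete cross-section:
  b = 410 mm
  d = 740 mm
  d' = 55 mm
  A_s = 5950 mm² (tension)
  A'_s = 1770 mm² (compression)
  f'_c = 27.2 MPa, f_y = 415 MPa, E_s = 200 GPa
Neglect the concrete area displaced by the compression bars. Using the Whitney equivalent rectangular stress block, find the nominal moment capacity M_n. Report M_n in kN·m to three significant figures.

Assume both tension and compression steel yield.
Net tension couple steel: A_s − A'_s = 4180 mm².
a = (A_s − A'_s) f_y / (0.85 f'_c b) = 1734700/(0.85 × 27.2 × 410) = 183.00 mm.
c = a/β₁ = 183.00/0.85 = 215.29 mm; ε'_s = 0.003(c − d')/c = 0.0022 ≥ f_y/E_s = 0.0021, so compression steel does yield.
M_n = (A_s − A'_s) f_y (d − a/2) + A'_s f_y (d − d') = [1734700 × (740 − 91.5) + 734550 × (740 − 55)] × 10⁻⁶ = 1124.95 + 503.17 = 1628.12 kN·m.

M_n ≈ 1630 kN·m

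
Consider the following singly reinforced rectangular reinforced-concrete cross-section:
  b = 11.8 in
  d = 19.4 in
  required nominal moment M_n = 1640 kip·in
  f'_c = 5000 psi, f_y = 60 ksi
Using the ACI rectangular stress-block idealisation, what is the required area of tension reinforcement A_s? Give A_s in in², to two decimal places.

A_s ≈ 1.48 in²

From M_n = 0.85 f'_c a b (d − a/2):
a = d − √(d² − 2M_n/(0.85 f'_c b)) = 19.4 − √(19.4² − 2 × 1640/(0.85 × 5 × 11.8)) = 1.766 in.
A_s = 0.85 f'_c a b / f_y = 0.85 × 5 × 1.766 × 11.8 / 60 = 1.476 in².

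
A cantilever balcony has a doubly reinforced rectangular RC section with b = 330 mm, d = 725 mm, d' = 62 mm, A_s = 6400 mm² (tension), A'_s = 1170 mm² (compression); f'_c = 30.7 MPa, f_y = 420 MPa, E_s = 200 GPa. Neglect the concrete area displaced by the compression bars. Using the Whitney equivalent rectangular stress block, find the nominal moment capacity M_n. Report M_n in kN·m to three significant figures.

M_n ≈ 1640 kN·m

Assume both tension and compression steel yield.
Net tension couple steel: A_s − A'_s = 5230 mm².
a = (A_s − A'_s) f_y / (0.85 f'_c b) = 2196600/(0.85 × 30.7 × 330) = 255.08 mm.
c = a/β₁ = 255.08/0.831 = 306.96 mm; ε'_s = 0.003(c − d')/c = 0.0024 ≥ f_y/E_s = 0.0021, so compression steel does yield.
M_n = (A_s − A'_s) f_y (d − a/2) + A'_s f_y (d − d') = [2196600 × (725 − 127.54) + 491400 × (725 − 62)] × 10⁻⁶ = 1312.38 + 325.80 = 1638.18 kN·m.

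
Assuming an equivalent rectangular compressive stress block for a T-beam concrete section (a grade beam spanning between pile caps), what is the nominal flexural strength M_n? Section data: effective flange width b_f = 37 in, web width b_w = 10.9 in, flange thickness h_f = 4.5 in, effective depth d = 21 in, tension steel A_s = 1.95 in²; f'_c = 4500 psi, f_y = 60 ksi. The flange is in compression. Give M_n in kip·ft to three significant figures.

Tension: T = A_s f_y = 1.95 × 60 = 117 kips.
Try a within the flange: a = T/(0.85 f'_c b_f) = 117/(0.85 × 4.5 × 37) = 0.827 in.
Since a = 0.827 ≤ h_f = 4.5 in, the stress block lies entirely in the flange; analyse as a rectangular beam of width b_f.
M_n = T(d − a/2) = 117 × (21 − 0.4135) = 2408.6 kip·in.
M_n = 2408.6/12 = 200.72 kip·ft.

M_n ≈ 201 kip·ft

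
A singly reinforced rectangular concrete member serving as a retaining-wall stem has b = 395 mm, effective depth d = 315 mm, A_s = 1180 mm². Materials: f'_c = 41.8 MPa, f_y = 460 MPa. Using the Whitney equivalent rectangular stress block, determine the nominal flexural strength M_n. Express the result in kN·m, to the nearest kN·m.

T = A_s f_y = 1180 × 460 = 542800 N = 542.8 kN.
From C = T: a = T/(0.85 f'_c b) = 542800/(0.85 × 41.8 × 395) = 38.68 mm.
M_n = T(d − a/2) = 542.8 kN × (315 − 19.34) mm = 160.48 kN·m.

M_n ≈ 160 kN·m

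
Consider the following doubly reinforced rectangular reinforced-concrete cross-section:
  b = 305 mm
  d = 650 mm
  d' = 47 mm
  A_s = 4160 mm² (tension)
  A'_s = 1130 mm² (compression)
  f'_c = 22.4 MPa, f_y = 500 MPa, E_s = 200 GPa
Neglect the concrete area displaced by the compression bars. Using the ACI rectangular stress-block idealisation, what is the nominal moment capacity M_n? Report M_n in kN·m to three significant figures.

Assume both tension and compression steel yield.
Net tension couple steel: A_s − A'_s = 3030 mm².
a = (A_s − A'_s) f_y / (0.85 f'_c b) = 1515000/(0.85 × 22.4 × 305) = 260.88 mm.
c = a/β₁ = 260.88/0.85 = 306.92 mm; ε'_s = 0.003(c − d')/c = 0.0025 ≥ f_y/E_s = 0.0025, so compression steel does yield.
M_n = (A_s − A'_s) f_y (d − a/2) + A'_s f_y (d − d') = [1515000 × (650 − 130.44) + 565000 × (650 − 47)] × 10⁻⁶ = 787.13 + 340.70 = 1127.83 kN·m.

M_n ≈ 1130 kN·m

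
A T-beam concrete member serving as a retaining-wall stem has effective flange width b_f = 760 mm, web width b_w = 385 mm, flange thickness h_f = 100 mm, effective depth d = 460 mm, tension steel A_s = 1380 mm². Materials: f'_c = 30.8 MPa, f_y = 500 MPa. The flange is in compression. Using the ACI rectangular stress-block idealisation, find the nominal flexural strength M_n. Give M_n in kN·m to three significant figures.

M_n ≈ 305 kN·m

Tension: T = A_s f_y = 1380 × 500 = 690000 N.
Try a within the flange: a = T/(0.85 f'_c b_f) = 690000/(0.85 × 30.8 × 760) = 34.68 mm.
Since a = 34.68 ≤ h_f = 100 mm, the stress block lies entirely in the flange; analyse as a rectangular beam of width b_f.
M_n = T(d − a/2) = 690000 × (460 − 17.34) = 305.44 × 10⁶ N·mm.
M_n = 305.44 kN·m.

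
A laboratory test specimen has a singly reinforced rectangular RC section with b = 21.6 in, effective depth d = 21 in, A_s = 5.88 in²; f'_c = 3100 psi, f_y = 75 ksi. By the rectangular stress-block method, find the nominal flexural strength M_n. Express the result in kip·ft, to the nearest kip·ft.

T = A_s f_y = 5.88 × 75 = 441 kips.
a = T/(0.85 f'_c b) = 441/(0.85 × 3.1 × 21.6) = 7.748 in.
M_n = T(d − a/2) = 441 × (21 − 3.874) = 7552.6 kip·in = 7552.6/12 = 629.38 kip·ft.

M_n ≈ 629 kip·ft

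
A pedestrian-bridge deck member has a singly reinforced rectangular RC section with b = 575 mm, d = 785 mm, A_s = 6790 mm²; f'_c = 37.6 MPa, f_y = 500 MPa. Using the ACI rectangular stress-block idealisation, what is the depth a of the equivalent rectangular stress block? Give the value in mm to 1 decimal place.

a ≈ 184.7 mm

T = A_s f_y = 6790 × 500 = 3395000 N = 3395 kN.
Setting C = 0.85 f'_c a b equal to T: a = 3395000/(0.85 × 37.6 × 575) = 184.7 mm.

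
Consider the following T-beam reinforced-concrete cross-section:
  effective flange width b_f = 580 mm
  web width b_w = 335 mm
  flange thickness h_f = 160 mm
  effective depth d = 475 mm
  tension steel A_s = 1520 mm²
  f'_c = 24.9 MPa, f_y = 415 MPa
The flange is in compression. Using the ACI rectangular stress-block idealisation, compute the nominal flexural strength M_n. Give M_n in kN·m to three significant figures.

M_n ≈ 283 kN·m

Tension: T = A_s f_y = 1520 × 415 = 630800 N.
Try a within the flange: a = T/(0.85 f'_c b_f) = 630800/(0.85 × 24.9 × 580) = 51.39 mm.
Since a = 51.39 ≤ h_f = 160 mm, the stress block lies entirely in the flange; analyse as a rectangular beam of width b_f.
M_n = T(d − a/2) = 630800 × (475 − 25.695) = 283.42 × 10⁶ N·mm.
M_n = 283.42 kN·m.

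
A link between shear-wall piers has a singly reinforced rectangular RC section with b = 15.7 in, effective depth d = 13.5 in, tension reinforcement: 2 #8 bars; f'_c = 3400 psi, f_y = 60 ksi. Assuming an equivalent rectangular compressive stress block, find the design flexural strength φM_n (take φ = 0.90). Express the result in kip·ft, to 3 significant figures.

φM_n ≈ 88.6 kip·ft

A_s = 2 × 0.79 = 1.58 in².
T = A_s f_y = 1.58 × 60 = 94.8 kips.
a = T/(0.85 f'_c b) = 94.8/(0.85 × 3.4 × 15.7) = 2.089 in.
M_n = T(d − a/2) = 94.8 × (13.5 − 1.0445) = 1180.8 kip·in = 1180.8/12 = 98.40 kip·ft.
φM_n = 0.90 × 98.40 = 88.56 kip·ft.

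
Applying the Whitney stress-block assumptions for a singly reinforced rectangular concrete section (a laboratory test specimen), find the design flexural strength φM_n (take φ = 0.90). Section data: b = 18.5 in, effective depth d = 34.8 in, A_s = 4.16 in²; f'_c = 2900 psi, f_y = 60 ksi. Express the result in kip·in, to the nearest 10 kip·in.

T = A_s f_y = 4.16 × 60 = 249.6 kips.
a = T/(0.85 f'_c b) = 249.6/(0.85 × 2.9 × 18.5) = 5.473 in.
M_n = T(d − a/2) = 249.6 × (34.8 − 2.7365) = 8003.0 kip·in.
φM_n = 0.90 × 8003.0 = 7202.7 kip·in.

φM_n ≈ 7200 kip·in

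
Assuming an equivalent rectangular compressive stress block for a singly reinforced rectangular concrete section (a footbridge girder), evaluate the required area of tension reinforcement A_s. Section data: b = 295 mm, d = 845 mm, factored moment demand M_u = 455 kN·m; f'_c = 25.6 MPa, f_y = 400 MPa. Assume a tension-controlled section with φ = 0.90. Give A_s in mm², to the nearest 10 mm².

M_n = M_u/φ = 455/0.90 = 505.556 kN·m.
With M_n = 0.85 f'_c a b (d − a/2), solve the quadratic for a:
a = d − √(d² − 2M_n/(0.85 f'_c b)) = 845 − √(845² − 2 × 505.556×10⁶/(0.85 × 25.6 × 295)) = 99.00 mm.
A_s = 0.85 f'_c a b / f_y = 0.85 × 25.6 × 99.00 × 295 / 400 = 1588.8 mm².

A_s ≈ 1590 mm²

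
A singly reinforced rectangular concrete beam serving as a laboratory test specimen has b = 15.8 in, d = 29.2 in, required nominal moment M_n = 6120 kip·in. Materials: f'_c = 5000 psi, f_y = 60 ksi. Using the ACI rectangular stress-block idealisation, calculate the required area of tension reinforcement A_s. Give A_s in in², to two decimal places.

From M_n = 0.85 f'_c a b (d − a/2):
a = d − √(d² − 2M_n/(0.85 f'_c b)) = 29.2 − √(29.2² − 2 × 6120/(0.85 × 5 × 15.8)) = 3.309 in.
A_s = 0.85 f'_c a b / f_y = 0.85 × 5 × 3.309 × 15.8 / 60 = 3.703 in².

A_s ≈ 3.70 in²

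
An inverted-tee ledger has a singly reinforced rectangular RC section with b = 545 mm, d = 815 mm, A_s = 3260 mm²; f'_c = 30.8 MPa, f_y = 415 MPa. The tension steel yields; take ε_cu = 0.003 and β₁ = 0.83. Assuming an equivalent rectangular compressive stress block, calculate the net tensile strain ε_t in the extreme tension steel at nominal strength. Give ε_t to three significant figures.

ε_t ≈ 0.0184

a = A_s f_y/(0.85 f'_c b) = 94.82 mm.
β₁ = 0.83, so c = a/β₁ = 94.82/0.83 = 114.24 mm.
From the linear strain diagram with ε_cu = 0.003: ε_t = 0.003 (d − c)/c = 0.003 × (815 − 114.24)/114.24 = 0.0184.
Since ε_t ≥ 0.005, the section is tension-controlled.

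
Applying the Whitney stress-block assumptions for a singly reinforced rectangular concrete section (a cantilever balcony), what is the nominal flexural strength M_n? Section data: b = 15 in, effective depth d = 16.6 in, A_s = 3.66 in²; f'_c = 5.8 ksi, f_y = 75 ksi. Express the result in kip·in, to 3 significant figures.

M_n ≈ 4050 kip·in

T = A_s f_y = 3.66 × 75 = 274.5 kips.
a = T/(0.85 f'_c b) = 274.5/(0.85 × 5.8 × 15) = 3.712 in.
M_n = T(d − a/2) = 274.5 × (16.6 − 1.856) = 4047.2 kip·in.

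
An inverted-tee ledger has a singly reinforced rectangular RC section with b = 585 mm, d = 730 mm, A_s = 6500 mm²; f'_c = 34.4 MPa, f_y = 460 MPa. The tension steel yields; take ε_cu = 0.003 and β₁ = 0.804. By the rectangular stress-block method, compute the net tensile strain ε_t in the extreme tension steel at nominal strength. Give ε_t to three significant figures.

ε_t ≈ 0.00707

a = A_s f_y/(0.85 f'_c b) = 174.80 mm.
β₁ = 0.804, so c = a/β₁ = 174.80/0.804 = 217.41 mm.
From the linear strain diagram with ε_cu = 0.003: ε_t = 0.003 (d − c)/c = 0.003 × (730 − 217.41)/217.41 = 0.00707.
Since ε_t ≥ 0.005, the section is tension-controlled.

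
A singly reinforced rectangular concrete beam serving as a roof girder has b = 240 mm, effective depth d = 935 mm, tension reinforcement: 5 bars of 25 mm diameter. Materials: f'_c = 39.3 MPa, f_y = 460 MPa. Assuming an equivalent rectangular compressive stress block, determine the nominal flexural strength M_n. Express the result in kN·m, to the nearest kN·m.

M_n ≈ 976 kN·m

A_s = 5 × 491 = 2455 mm².
T = A_s f_y = 2455 × 460 = 1129300 N = 1129.3 kN.
From C = T: a = T/(0.85 f'_c b) = 1129300/(0.85 × 39.3 × 240) = 140.86 mm.
M_n = T(d − a/2) = 1129.3 kN × (935 − 70.43) mm = 976.36 kN·m.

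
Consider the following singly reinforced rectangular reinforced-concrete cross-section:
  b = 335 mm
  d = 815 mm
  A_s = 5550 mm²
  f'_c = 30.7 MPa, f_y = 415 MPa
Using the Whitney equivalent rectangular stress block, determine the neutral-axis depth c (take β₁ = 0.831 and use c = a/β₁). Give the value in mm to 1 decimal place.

T = A_s f_y = 5550 × 415 = 2303250 N = 2303.25 kN.
Setting C = 0.85 f'_c a b equal to T: a = 2303250/(0.85 × 30.7 × 335) = 263.475 mm.
With β₁ = 0.831, c = a/β₁ = 263.475/0.831 = 317.1 mm.

c ≈ 317.1 mm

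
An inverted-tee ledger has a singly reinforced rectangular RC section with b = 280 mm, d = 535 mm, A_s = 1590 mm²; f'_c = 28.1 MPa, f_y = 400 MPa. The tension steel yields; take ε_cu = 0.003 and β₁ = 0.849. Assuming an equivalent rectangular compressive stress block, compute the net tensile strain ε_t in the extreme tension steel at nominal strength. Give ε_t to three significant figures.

a = A_s f_y/(0.85 f'_c b) = 95.10 mm.
β₁ = 0.849, so c = a/β₁ = 95.10/0.849 = 112.01 mm.
From the linear strain diagram with ε_cu = 0.003: ε_t = 0.003 (d − c)/c = 0.003 × (535 − 112.01)/112.01 = 0.0113.
Since ε_t ≥ 0.005, the section is tension-controlled.

ε_t ≈ 0.0113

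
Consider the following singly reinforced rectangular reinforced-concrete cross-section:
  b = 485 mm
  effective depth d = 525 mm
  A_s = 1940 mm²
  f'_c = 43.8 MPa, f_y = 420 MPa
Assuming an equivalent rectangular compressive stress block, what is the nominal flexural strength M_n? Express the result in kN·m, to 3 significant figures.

M_n ≈ 409 kN·m

T = A_s f_y = 1940 × 420 = 814800 N = 814.8 kN.
From C = T: a = T/(0.85 f'_c b) = 814800/(0.85 × 43.8 × 485) = 45.12 mm.
M_n = T(d − a/2) = 814.8 kN × (525 − 22.56) mm = 409.39 kN·m.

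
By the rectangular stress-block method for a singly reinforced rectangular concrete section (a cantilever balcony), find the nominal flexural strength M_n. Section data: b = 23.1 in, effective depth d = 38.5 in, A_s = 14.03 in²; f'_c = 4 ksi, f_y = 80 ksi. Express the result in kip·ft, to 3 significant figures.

M_n ≈ 2930 kip·ft

T = A_s f_y = 14.03 × 80 = 1122.4 kips.
a = T/(0.85 f'_c b) = 1122.4/(0.85 × 4 × 23.1) = 14.291 in.
M_n = T(d − a/2) = 1122.4 × (38.5 − 7.1455) = 35192.3 kip·in = 35192.3/12 = 2932.69 kip·ft.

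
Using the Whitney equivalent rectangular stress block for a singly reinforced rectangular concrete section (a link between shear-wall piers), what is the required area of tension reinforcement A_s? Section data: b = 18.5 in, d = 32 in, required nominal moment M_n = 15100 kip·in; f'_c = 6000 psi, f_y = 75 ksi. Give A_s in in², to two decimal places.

From M_n = 0.85 f'_c a b (d − a/2):
a = d − √(d² − 2M_n/(0.85 f'_c b)) = 32 − √(32² − 2 × 15100/(0.85 × 6 × 18.5)) = 5.469 in.
A_s = 0.85 f'_c a b / f_y = 0.85 × 6 × 5.469 × 18.5 / 75 = 6.880 in².

A_s ≈ 6.88 in²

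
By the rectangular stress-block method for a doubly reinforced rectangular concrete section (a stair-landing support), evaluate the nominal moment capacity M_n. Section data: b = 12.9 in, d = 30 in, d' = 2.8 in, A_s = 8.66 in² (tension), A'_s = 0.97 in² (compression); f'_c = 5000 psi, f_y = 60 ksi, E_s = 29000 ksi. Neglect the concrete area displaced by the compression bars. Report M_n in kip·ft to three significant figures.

Assume both steels yield.
a = (A_s − A'_s) f_y/(0.85 f'_c b) = (8.66 − 0.97) × 60/(0.85 × 5 × 12.9) = 8.416 in.
c = a/β₁ = 8.416/0.8 = 10.520 in; ε'_s = 0.003(c − d')/c = 0.0022 ≥ ε_y = 0.0021, so the compression steel yields.
M_n = (A_s − A'_s) f_y (d − a/2) + A'_s f_y (d − d') = 461.4 × (30 − 4.208) + 58.2 × (30 − 2.8) = 11900.4 + 1583.0 = 13483.4 kip·in = 13483.4/12 = 1123.62 kip·ft.

M_n ≈ 1120 kip·ft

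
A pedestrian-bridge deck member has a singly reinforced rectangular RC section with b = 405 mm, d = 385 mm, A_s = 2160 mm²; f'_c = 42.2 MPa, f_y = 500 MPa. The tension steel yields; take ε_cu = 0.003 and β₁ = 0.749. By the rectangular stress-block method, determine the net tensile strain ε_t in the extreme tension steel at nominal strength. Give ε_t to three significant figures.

a = A_s f_y/(0.85 f'_c b) = 74.34 mm.
β₁ = 0.749, so c = a/β₁ = 74.34/0.749 = 99.25 mm.
From the linear strain diagram with ε_cu = 0.003: ε_t = 0.003 (d − c)/c = 0.003 × (385 − 99.25)/99.25 = 0.00864.
Since ε_t ≥ 0.005, the section is tension-controlled.

ε_t ≈ 0.00864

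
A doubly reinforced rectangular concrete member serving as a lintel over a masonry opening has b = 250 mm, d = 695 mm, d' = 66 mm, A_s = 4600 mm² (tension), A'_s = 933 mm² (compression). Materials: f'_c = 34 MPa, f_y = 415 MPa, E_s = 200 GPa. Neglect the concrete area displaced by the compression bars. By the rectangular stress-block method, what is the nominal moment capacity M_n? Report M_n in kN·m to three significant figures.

Assume both tension and compression steel yield.
Net tension couple steel: A_s − A'_s = 3667 mm².
a = (A_s − A'_s) f_y / (0.85 f'_c b) = 1521805/(0.85 × 34 × 250) = 210.63 mm.
c = a/β₁ = 210.63/0.807 = 261.00 mm; ε'_s = 0.003(c − d')/c = 0.0022 ≥ f_y/E_s = 0.0021, so compression steel does yield.
M_n = (A_s − A'_s) f_y (d − a/2) + A'_s f_y (d − d') = [1521805 × (695 − 105.315) + 387195 × (695 − 66)] × 10⁻⁶ = 897.39 + 243.55 = 1140.94 kN·m.

M_n ≈ 1140 kN·m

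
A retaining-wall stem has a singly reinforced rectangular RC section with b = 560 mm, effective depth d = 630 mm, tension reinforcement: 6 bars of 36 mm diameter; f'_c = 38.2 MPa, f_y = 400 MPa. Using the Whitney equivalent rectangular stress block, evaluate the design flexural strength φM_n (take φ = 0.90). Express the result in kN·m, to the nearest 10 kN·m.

A_s = 6 × 1018 = 6108 mm².
T = A_s f_y = 6108 × 400 = 2443200 N = 2443.2 kN.
From C = T: a = T/(0.85 f'_c b) = 2443200/(0.85 × 38.2 × 560) = 134.37 mm.
M_n = T(d − a/2) = 2443.2 kN × (630 − 67.185) mm = 1375.07 kN·m.
φM_n = 0.90 × 1375.07 = 1237.56 kN·m.

φM_n ≈ 1240 kN·m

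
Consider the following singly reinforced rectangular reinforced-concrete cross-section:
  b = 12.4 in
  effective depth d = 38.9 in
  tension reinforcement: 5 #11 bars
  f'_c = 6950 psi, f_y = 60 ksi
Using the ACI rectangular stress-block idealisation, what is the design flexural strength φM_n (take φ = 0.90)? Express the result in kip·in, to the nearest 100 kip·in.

A_s = 5 × 1.56 = 7.8 in².
T = A_s f_y = 7.8 × 60 = 468 kips.
a = T/(0.85 f'_c b) = 468/(0.85 × 6.95 × 12.4) = 6.389 in.
M_n = T(d − a/2) = 468 × (38.9 − 3.1945) = 16710.2 kip·in.
φM_n = 0.90 × 16710.2 = 15039.2 kip·in.

φM_n ≈ 15000 kip·in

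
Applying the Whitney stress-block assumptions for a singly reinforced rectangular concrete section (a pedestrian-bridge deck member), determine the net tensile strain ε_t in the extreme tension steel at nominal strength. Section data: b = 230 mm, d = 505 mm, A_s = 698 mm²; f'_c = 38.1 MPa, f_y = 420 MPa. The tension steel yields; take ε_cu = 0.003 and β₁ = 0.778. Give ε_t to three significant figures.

ε_t ≈ 0.0269

a = A_s f_y/(0.85 f'_c b) = 39.36 mm.
β₁ = 0.778, so c = a/β₁ = 39.36/0.778 = 50.59 mm.
From the linear strain diagram with ε_cu = 0.003: ε_t = 0.003 (d − c)/c = 0.003 × (505 − 50.59)/50.59 = 0.0269.
Since ε_t ≥ 0.005, the section is tension-controlled.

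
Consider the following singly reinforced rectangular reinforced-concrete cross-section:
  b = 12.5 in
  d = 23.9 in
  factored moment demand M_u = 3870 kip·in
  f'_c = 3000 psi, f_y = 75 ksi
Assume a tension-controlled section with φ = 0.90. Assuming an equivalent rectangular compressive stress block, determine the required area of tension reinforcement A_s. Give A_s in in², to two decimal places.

M_n = M_u/φ = 3870/0.90 = 4300 kip·in.
From M_n = 0.85 f'_c a b (d − a/2):
a = d − √(d² − 2M_n/(0.85 f'_c b)) = 23.9 − √(23.9² − 2 × 4300/(0.85 × 3 × 12.5)) = 6.539 in.
A_s = 0.85 f'_c a b / f_y = 0.85 × 3 × 6.539 × 12.5 / 75 = 2.779 in².

A_s ≈ 2.78 in²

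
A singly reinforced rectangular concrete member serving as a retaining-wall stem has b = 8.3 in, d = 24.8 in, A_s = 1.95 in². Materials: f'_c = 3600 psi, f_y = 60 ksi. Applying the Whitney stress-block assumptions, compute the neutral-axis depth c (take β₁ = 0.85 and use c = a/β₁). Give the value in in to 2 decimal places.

c ≈ 5.42 in

T = A_s f_y = 1.95 × 60 = 117 kips.
a = T/(0.85 f'_c b) = 117/(0.85 × 3.6 × 8.3) = 4.6067 in.
With β₁ = 0.85, c = a/β₁ = 4.6067/0.85 = 5.42 in.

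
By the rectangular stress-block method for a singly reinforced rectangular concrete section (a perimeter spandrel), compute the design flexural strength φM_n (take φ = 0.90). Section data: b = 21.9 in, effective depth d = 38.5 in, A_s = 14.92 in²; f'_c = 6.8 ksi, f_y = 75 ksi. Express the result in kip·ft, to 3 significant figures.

T = A_s f_y = 14.92 × 75 = 1119 kips.
a = T/(0.85 f'_c b) = 1119/(0.85 × 6.8 × 21.9) = 8.840 in.
M_n = T(d − a/2) = 1119 × (38.5 − 4.42) = 38135.5 kip·in = 38135.5/12 = 3177.96 kip·ft.
φM_n = 0.90 × 3177.96 = 2860.16 kip·ft.

φM_n ≈ 2860 kip·ft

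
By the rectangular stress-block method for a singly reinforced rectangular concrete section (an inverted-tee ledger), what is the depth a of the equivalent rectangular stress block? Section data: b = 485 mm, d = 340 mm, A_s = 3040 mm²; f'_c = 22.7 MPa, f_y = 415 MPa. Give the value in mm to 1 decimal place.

T = A_s f_y = 3040 × 415 = 1261600 N = 1261.6 kN.
Setting C = 0.85 f'_c a b equal to T: a = 1261600/(0.85 × 22.7 × 485) = 134.8 mm.

a ≈ 134.8 mm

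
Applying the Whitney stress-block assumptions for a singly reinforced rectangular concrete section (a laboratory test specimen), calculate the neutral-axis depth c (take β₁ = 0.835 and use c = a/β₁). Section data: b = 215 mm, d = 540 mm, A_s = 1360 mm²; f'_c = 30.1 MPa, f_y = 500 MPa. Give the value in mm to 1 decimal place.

c ≈ 148.0 mm

T = A_s f_y = 1360 × 500 = 680000 N = 680 kN.
Setting C = 0.85 f'_c a b equal to T: a = 680000/(0.85 × 30.1 × 215) = 123.619 mm.
With β₁ = 0.835, c = a/β₁ = 123.619/0.835 = 148.0 mm.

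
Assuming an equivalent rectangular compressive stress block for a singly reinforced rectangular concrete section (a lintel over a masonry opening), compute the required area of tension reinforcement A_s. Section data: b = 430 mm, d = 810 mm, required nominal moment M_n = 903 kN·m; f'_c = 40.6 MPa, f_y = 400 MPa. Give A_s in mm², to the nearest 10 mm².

A_s ≈ 2930 mm²

With M_n = 0.85 f'_c a b (d − a/2), solve the quadratic for a:
a = d − √(d² − 2M_n/(0.85 f'_c b)) = 810 − √(810² − 2 × 903×10⁶/(0.85 × 40.6 × 430)) = 78.98 mm.
A_s = 0.85 f'_c a b / f_y = 0.85 × 40.6 × 78.98 × 430 / 400 = 2930.0 mm².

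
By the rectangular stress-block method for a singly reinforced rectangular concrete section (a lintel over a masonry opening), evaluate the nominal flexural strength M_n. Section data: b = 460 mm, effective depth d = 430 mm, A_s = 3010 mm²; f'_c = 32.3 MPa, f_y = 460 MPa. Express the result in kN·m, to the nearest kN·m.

M_n ≈ 519 kN·m

T = A_s f_y = 3010 × 460 = 1384600 N = 1384.6 kN.
From C = T: a = T/(0.85 f'_c b) = 1384600/(0.85 × 32.3 × 460) = 109.63 mm.
M_n = T(d − a/2) = 1384.6 kN × (430 − 54.815) mm = 519.48 kN·m.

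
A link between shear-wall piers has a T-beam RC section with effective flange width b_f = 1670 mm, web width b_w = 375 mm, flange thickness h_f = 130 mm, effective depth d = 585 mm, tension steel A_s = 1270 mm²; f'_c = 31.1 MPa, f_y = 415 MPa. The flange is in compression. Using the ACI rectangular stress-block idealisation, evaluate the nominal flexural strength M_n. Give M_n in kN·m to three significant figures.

M_n ≈ 305 kN·m

Tension: T = A_s f_y = 1270 × 415 = 527050 N.
Try a within the flange: a = T/(0.85 f'_c b_f) = 527050/(0.85 × 31.1 × 1670) = 11.94 mm.
Since a = 11.94 ≤ h_f = 130 mm, the stress block lies entirely in the flange; analyse as a rectangular beam of width b_f.
M_n = T(d − a/2) = 527050 × (585 − 5.97) = 305.18 × 10⁶ N·mm.
M_n = 305.18 kN·m.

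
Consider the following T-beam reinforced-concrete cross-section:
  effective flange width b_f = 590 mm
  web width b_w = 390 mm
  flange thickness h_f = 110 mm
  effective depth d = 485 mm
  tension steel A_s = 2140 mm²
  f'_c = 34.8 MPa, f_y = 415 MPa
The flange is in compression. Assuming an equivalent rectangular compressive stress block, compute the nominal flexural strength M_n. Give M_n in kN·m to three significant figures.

Tension: T = A_s f_y = 2140 × 415 = 888100 N.
Try a within the flange: a = T/(0.85 f'_c b_f) = 888100/(0.85 × 34.8 × 590) = 50.89 mm.
Since a = 50.89 ≤ h_f = 110 mm, the stress block lies entirely in the flange; analyse as a rectangular beam of width b_f.
M_n = T(d − a/2) = 888100 × (485 − 25.445) = 408.13 × 10⁶ N·mm.
M_n = 408.13 kN·m.

M_n ≈ 408 kN·m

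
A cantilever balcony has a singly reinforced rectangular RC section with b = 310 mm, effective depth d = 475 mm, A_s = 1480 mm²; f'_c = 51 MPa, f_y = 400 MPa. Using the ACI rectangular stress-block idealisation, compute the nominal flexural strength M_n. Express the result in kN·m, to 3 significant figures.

T = A_s f_y = 1480 × 400 = 592000 N = 592 kN.
From C = T: a = T/(0.85 f'_c b) = 592000/(0.85 × 51 × 310) = 44.05 mm.
M_n = T(d − a/2) = 592 kN × (475 − 22.025) mm = 268.16 kN·m.

M_n ≈ 268 kN·m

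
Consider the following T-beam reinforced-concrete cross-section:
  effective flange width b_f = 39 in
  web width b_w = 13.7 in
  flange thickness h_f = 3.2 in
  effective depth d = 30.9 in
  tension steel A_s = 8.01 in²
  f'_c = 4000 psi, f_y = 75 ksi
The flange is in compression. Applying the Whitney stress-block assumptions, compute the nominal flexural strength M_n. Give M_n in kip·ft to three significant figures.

Tension: T = A_s f_y = 8.01 × 75 = 600.75 kips.
Try a within the flange: a = T/(0.85 f'_c b_f) = 600.75/(0.85 × 4 × 39) = 4.531 in.
a = 4.531 > h_f = 3.2 in: the block extends into the web. Split into flange-overhang and web parts.
C_f = 0.85 f'_c (b_f − b_w) h_f = 0.85 × 4 × (39 − 13.7) × 3.2 = 275.3 kips.
Remaining web compression depth: a_w = (T − C_f)/(0.85 f'_c b_w) = (600.75 − 275.3)/(0.85 × 4 × 13.7) = 6.987 in.
M_n = C_f(d − h_f/2) + (T − C_f)(d − a_w/2) = 275.3 × (30.9 − 1.6) + 325.45 × (30.9 − 3.4935) = 8066.3 + 8919.4 = 16985.7 kip·in.
M_n = 16985.7/12 = 1415.48 kip·ft.

M_n ≈ 1420 kip·ft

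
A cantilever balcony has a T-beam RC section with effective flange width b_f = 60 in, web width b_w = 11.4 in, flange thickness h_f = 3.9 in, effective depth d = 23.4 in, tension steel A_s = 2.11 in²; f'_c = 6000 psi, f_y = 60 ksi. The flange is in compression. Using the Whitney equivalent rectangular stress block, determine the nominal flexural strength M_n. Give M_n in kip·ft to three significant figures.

M_n ≈ 245 kip·ft

Tension: T = A_s f_y = 2.11 × 60 = 126.6 kips.
Try a within the flange: a = T/(0.85 f'_c b_f) = 126.6/(0.85 × 6 × 60) = 0.414 in.
Since a = 0.414 ≤ h_f = 3.9 in, the stress block lies entirely in the flange; analyse as a rectangular beam of width b_f.
M_n = T(d − a/2) = 126.6 × (23.4 − 0.207) = 2936.2 kip·in.
M_n = 2936.2/12 = 244.68 kip·ft.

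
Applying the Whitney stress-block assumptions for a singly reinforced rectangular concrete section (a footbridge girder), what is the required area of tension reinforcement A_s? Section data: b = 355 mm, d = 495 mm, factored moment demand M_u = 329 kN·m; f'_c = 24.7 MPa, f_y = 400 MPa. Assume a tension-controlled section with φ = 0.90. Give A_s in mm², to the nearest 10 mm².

A_s ≈ 2080 mm²

M_n = M_u/φ = 329/0.90 = 365.556 kN·m.
With M_n = 0.85 f'_c a b (d − a/2), solve the quadratic for a:
a = d − √(d² − 2M_n/(0.85 f'_c b)) = 495 − √(495² − 2 × 365.556×10⁶/(0.85 × 24.7 × 355)) = 111.68 mm.
A_s = 0.85 f'_c a b / f_y = 0.85 × 24.7 × 111.68 × 355 / 400 = 2080.9 mm².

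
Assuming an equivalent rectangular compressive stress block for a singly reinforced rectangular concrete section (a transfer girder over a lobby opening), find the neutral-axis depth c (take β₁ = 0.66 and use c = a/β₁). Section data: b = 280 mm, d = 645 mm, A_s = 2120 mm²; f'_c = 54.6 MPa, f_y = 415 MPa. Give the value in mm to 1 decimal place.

c ≈ 102.6 mm

T = A_s f_y = 2120 × 415 = 879800 N = 879.8 kN.
Setting C = 0.85 f'_c a b equal to T: a = 879800/(0.85 × 54.6 × 280) = 67.704 mm.
With β₁ = 0.66, c = a/β₁ = 67.704/0.66 = 102.6 mm.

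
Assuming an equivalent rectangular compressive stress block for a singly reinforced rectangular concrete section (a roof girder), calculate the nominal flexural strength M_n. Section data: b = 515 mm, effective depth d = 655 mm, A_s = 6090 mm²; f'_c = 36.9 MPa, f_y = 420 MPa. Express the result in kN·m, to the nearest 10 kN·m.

M_n ≈ 1470 kN·m

T = A_s f_y = 6090 × 420 = 2557800 N = 2557.8 kN.
From C = T: a = T/(0.85 f'_c b) = 2557800/(0.85 × 36.9 × 515) = 158.35 mm.
M_n = T(d − a/2) = 2557.8 kN × (655 − 79.175) mm = 1472.85 kN·m.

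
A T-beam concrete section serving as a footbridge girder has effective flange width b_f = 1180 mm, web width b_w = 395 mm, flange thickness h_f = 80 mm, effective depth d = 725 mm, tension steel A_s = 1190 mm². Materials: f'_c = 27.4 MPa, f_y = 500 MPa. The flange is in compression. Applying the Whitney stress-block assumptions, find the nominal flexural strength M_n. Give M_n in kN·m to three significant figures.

Tension: T = A_s f_y = 1190 × 500 = 595000 N.
Try a within the flange: a = T/(0.85 f'_c b_f) = 595000/(0.85 × 27.4 × 1180) = 21.65 mm.
Since a = 21.65 ≤ h_f = 80 mm, the stress block lies entirely in the flange; analyse as a rectangular beam of width b_f.
M_n = T(d − a/2) = 595000 × (725 − 10.825) = 424.93 × 10⁶ N·mm.
M_n = 424.93 kN·m.

M_n ≈ 425 kN·m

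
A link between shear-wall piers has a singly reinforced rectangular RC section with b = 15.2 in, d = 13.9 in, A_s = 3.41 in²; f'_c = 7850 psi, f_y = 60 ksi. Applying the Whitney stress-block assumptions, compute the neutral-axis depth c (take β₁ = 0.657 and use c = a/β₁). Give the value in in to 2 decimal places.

c ≈ 3.07 in

T = A_s f_y = 3.41 × 60 = 204.6 kips.
a = T/(0.85 f'_c b) = 204.6/(0.85 × 7.85 × 15.2) = 2.0173 in.
With β₁ = 0.657, c = a/β₁ = 2.0173/0.657 = 3.07 in.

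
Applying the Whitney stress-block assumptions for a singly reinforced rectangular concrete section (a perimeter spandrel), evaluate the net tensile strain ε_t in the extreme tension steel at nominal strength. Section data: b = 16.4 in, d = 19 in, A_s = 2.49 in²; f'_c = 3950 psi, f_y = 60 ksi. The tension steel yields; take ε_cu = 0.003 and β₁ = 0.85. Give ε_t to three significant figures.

ε_t ≈ 0.0149

a = A_s f_y/(0.85 f'_c b) = 2.713 in.
β₁ = 0.85, so c = a/β₁ = 2.713/0.85 = 3.192 in.
From the linear strain diagram with ε_cu = 0.003: ε_t = 0.003 (d − c)/c = 0.003 × (19 − 3.192)/3.192 = 0.0149.
Since ε_t ≥ 0.005, the section is tension-controlled.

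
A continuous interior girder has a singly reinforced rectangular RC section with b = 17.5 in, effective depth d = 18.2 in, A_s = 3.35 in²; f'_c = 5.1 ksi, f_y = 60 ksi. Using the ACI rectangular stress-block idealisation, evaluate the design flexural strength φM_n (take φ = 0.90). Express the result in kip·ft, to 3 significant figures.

T = A_s f_y = 3.35 × 60 = 201 kips.
a = T/(0.85 f'_c b) = 201/(0.85 × 5.1 × 17.5) = 2.650 in.
M_n = T(d − a/2) = 201 × (18.2 − 1.325) = 3391.9 kip·in = 3391.9/12 = 282.66 kip·ft.
φM_n = 0.90 × 282.66 = 254.39 kip·ft.

φM_n ≈ 254 kip·ft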